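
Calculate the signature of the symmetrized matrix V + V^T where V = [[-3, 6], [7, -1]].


Step 1: V + V^T = [[-6, 13], [13, -2]]
Step 2: trace = -8, det = -157
Step 3: Discriminant = (-8)^2 - 4*(-157) = 692
Step 4: Eigenvalues: 9.15295, -17.1529
Step 5: Signature = (# positive eigenvalues) - (# negative eigenvalues) = 0

0


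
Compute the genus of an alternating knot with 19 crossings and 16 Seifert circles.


For alternating knots, g = (c - s + 1)/2.
= (19 - 16 + 1)/2
= 4/2 = 2

2


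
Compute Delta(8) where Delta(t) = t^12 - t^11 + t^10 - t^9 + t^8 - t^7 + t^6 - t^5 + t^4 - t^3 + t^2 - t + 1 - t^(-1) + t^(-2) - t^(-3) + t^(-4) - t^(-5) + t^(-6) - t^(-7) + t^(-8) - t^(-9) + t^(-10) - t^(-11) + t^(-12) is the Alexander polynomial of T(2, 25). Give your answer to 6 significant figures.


Substituting t = 8 into Delta(t) = t^12 - t^11 + t^10 - t^9 + t^8 - t^7 + t^6 - t^5 + t^4 - t^3 + t^2 - t + 1 - t^(-1) + t^(-2) - t^(-3) + t^(-4) - t^(-5) + t^(-6) - t^(-7) + t^(-8) - t^(-9) + t^(-10) - t^(-11) + t^(-12):
Term values: (68719476736) + (-8589934592) + (1073741824) + (-134217728) + (16777216) + (-2097152) + (262144) + (-32768) + (4096) + (-512) + (64) + (-8) + (1) + (-0.125) + (0.015625) + (-0.00195312) + (0.000244141) + (-3.05176e-05) + (3.8147e-06) + (-4.76837e-07) + (5.96046e-08) + (-7.45058e-09) + (9.31323e-10) + (-1.16415e-10) + (1.45519e-11)
Sum = 6.108397932e+10
Rounded to 6 significant figures: 6.1084e+10

6.1084e+10


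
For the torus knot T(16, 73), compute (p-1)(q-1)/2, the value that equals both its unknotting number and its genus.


For a torus knot T(p,q), both the unknotting number and genus equal (p-1)(q-1)/2.
= (16-1)(73-1)/2
= 15*72/2
= 1080/2 = 540

540


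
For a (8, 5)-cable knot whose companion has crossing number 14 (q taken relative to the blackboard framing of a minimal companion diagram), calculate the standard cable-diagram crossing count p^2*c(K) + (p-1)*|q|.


Step 1: Each of the c(K) crossings of the companion diagram becomes p*p = p^2 crossings among the p parallel strands, and each of the |q| twists s_1 s_2 ... s_(p-1) adds (p-1) crossings.
  Crossings = p^2 * c(K) + (p-1)*|q|
Step 2: = 8^2 * 14 + (8-1)*5
Step 3: = 64*14 + 7*5
Step 4: = 896 + 35 = 931

931


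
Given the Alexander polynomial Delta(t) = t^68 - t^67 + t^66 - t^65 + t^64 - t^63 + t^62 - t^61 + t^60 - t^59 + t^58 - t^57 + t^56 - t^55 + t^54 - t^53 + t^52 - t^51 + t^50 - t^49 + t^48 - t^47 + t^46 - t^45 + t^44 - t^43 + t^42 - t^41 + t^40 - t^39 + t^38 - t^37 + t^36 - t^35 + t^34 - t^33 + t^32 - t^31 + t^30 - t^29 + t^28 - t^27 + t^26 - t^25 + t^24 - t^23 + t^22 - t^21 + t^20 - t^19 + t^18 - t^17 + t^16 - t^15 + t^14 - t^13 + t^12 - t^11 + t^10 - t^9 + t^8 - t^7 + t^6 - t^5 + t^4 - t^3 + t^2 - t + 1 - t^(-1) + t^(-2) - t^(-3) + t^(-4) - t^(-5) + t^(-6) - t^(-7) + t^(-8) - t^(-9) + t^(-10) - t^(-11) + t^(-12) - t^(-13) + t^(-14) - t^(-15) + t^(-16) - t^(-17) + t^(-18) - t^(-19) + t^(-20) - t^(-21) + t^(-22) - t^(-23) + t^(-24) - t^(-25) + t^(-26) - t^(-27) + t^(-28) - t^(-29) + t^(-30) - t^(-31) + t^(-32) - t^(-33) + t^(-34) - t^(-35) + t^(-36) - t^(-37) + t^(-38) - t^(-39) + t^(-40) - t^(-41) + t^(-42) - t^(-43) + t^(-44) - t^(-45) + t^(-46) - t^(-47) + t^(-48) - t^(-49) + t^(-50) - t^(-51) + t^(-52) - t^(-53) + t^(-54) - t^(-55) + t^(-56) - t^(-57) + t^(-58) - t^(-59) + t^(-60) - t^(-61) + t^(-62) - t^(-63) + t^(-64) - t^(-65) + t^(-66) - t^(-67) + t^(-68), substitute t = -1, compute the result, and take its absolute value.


Step 1: The polynomial has 137 terms with alternating signs, exponents from 68 down to -68.
Step 2: Substitute t = -1. The i-th term has coefficient (-1)^i and exponent (m-i),
  so its value is (-1)^i * (-1)^(m-i) = (-1)^m = 1 for every i.
Step 3: All 137 terms equal 1, so Delta(-1) = 137 * (1) = 137
Step 4: |Delta(-1)| = 137

137


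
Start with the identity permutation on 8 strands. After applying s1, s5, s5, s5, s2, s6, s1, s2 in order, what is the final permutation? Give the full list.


Starting with identity [1, 2, 3, 4, 5, 6, 7, 8].
Apply generators in sequence:
  After s1: [2, 1, 3, 4, 5, 6, 7, 8]
  After s5: [2, 1, 3, 4, 6, 5, 7, 8]
  After s5: [2, 1, 3, 4, 5, 6, 7, 8]
  After s5: [2, 1, 3, 4, 6, 5, 7, 8]
  After s2: [2, 3, 1, 4, 6, 5, 7, 8]
  After s6: [2, 3, 1, 4, 6, 7, 5, 8]
  After s1: [3, 2, 1, 4, 6, 7, 5, 8]
  After s2: [3, 1, 2, 4, 6, 7, 5, 8]
Final permutation: [3, 1, 2, 4, 6, 7, 5, 8]

[3, 1, 2, 4, 6, 7, 5, 8]


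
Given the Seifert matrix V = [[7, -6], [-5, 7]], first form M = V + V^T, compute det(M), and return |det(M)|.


Step 1: Form V + V^T where V = [[7, -6], [-5, 7]]
  V^T = [[7, -5], [-6, 7]]
  V + V^T = [[14, -11], [-11, 14]]
Step 2: det(V + V^T) = 14*14 - (-11)*(-11)
  = 196 - 121 = 75
Step 3: Knot determinant = |det(V + V^T)| = |75| = 75

75


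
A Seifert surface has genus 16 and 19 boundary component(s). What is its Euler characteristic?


chi = 2 - 2g - b
= 2 - 2*16 - 19
= 2 - 32 - 19 = -49

-49


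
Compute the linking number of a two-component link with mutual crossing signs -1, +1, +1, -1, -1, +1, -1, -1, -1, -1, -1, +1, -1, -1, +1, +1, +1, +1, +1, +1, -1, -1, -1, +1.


Step 1: Count positive crossings: 11
Step 2: Count negative crossings: 13
Step 3: Sum of signs = 11 - 13 = -2
Step 4: Linking number = sum/2 = -2/2 = -1

-1


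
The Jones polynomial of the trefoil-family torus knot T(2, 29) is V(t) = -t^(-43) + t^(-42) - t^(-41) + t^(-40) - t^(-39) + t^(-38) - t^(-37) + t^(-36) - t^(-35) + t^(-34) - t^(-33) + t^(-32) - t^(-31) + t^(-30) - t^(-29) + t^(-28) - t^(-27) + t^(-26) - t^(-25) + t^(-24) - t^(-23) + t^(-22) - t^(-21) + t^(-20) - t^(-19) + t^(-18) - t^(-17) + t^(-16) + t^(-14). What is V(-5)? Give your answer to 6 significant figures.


Substituting t = -5 into V(t) = -t^(-43) + t^(-42) - t^(-41) + t^(-40) - t^(-39) + t^(-38) - t^(-37) + t^(-36) - t^(-35) + t^(-34) - t^(-33) + t^(-32) - t^(-31) + t^(-30) - t^(-29) + t^(-28) - t^(-27) + t^(-26) - t^(-25) + t^(-24) - t^(-23) + t^(-22) - t^(-21) + t^(-20) - t^(-19) + t^(-18) - t^(-17) + t^(-16) + t^(-14):
  (-)t^(-43) = 8.79609e-31
  (+)t^(-42) = 4.39805e-30
  (-)t^(-41) = 2.19902e-29
  (+)t^(-40) = 1.09951e-28
  (-)t^(-39) = 5.49756e-28
  (+)t^(-38) = 2.74878e-27
  (-)t^(-37) = 1.37439e-26
  (+)t^(-36) = 6.87195e-26
  (-)t^(-35) = 3.43597e-25
  (+)t^(-34) = 1.71799e-24
  (-)t^(-33) = 8.58993e-24
  (+)t^(-32) = 4.29497e-23
  (-)t^(-31) = 2.14748e-22
  (+)t^(-30) = 1.07374e-21
  (-)t^(-29) = 5.36871e-21
  (+)t^(-28) = 2.68435e-20
  (-)t^(-27) = 1.34218e-19
  (+)t^(-26) = 6.71089e-19
  (-)t^(-25) = 3.35544e-18
  (+)t^(-24) = 1.67772e-17
  (-)t^(-23) = 8.38861e-17
  (+)t^(-22) = 4.1943e-16
  (-)t^(-21) = 2.09715e-15
  (+)t^(-20) = 1.04858e-14
  (-)t^(-19) = 5.24288e-14
  (+)t^(-18) = 2.62144e-13
  (-)t^(-17) = 1.31072e-12
  (+)t^(-16) = 6.5536e-12
  (+)t^(-14) = 1.6384e-10
Sum = (8.79609e-31) + (4.39805e-30) + (2.19902e-29) + (1.09951e-28) + (5.49756e-28) + (2.74878e-27) + (1.37439e-26) + (6.87195e-26) + (3.43597e-25) + (1.71799e-24) + (8.58993e-24) + (4.29497e-23) + (2.14748e-22) + (1.07374e-21) + (5.36871e-21) + (2.68435e-20) + (1.34218e-19) + (6.71089e-19) + (3.35544e-18) + (1.67772e-17) + (8.38861e-17) + (4.1943e-16) + (2.09715e-15) + (1.04858e-14) + (5.24288e-14) + (2.62144e-13) + (1.31072e-12) + (6.5536e-12) + (1.6384e-10)
= 1.72032e-10
Rounded to 6 significant figures: 1.72032e-10

1.72032e-10


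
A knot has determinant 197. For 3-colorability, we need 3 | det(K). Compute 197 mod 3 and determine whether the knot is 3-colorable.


Step 1: A knot is p-colorable if and only if p divides its determinant.
Step 2: Compute 197 mod 3.
197 = 65 * 3 + 2
Step 3: 197 mod 3 = 2
Step 4: The knot is 3-colorable: no

2


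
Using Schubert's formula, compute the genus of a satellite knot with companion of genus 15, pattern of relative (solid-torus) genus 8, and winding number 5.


Schubert: g(satellite) = g_rel(pattern) + |winding| * g(companion),
where g_rel(pattern) is the genus of the pattern relative to the solid torus.
= 8 + 5 * 15
= 8 + 75 = 83

83


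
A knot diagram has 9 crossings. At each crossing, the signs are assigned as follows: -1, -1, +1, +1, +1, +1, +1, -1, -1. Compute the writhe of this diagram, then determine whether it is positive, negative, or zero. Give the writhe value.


Step 1: Count positive crossings (+1).
Positive crossings: 5
Step 2: Count negative crossings (-1).
Negative crossings: 4
Step 3: Writhe = (positive) - (negative)
w = 5 - 4 = 1
Step 4: |w| = 1, and w is positive

1


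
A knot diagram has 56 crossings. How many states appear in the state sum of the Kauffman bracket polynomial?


Each crossing contributes 2 choices (A-smoothing or B-smoothing).
Total states = 2^56 = 72057594037927936

72057594037927936


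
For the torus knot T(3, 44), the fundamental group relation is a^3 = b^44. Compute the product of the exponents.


The relation is a^3 = b^44.
Product of exponents = 3 * 44
= 132

132


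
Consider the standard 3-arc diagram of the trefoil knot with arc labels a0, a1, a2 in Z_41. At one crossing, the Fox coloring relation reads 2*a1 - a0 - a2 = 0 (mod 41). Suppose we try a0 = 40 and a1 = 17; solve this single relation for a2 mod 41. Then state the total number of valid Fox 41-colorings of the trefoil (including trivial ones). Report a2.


Step 1: Apply the given crossing relation 2*a1 - a0 - a2 = 0 (mod 41).
  a2 = 2*a1 - a0 mod 41
  a2 = 2*17 - 40 mod 41
  a2 = 34 - 40 mod 41
  a2 = -6 mod 41 = 35
Step 2: The trefoil has determinant 3.
  Number of Fox p-colorings (p prime) is p^2 if p = 3, else p.
  Since 41 does not divide 3, only trivial (constant) colorings exist.
  (So the trial a0 = 40, a1 = 17 with a0 != a1 does NOT extend to a valid coloring of the whole trefoil: the other two crossing relations require 3*(a1 - a0) = 0 (mod 41), which fails.)
  Total colorings = 41
Step 3: a2 = 35, total Fox 41-colorings = 41

35


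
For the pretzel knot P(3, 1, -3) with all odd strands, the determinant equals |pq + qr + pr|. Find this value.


Step 1: Compute pq + qr + pr.
pq = 3*1 = 3
qr = 1*(-3) = -3
pr = 3*(-3) = -9
pq + qr + pr = 3 + (-3) + (-9) = -9
Step 2: Take absolute value.
det(P(3,1,-3)) = |-9| = 9

9


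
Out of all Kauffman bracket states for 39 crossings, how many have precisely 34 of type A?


We choose which 34 of 39 crossings get A-smoothings.
C(39, 34) = 39! / (34! * 5!)
= 575757

575757


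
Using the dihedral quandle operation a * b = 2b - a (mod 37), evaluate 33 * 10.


33 * 10 = 2*10 - 33 mod 37
= 20 - 33 mod 37
= -13 mod 37 = 24

24


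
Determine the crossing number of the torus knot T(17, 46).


For a torus knot T(p, q) with gcd(p,q)=1,
the crossing number is min(p*(q-1), q*(p-1)).
p*(q-1) = 17*45 = 765
q*(p-1) = 46*16 = 736
min(765, 736) = 736

736


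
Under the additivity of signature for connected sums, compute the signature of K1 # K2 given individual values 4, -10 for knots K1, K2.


The signature is additive under connected sum.
signature(K1 # K2) = (4) + (-10)
= -6

-6


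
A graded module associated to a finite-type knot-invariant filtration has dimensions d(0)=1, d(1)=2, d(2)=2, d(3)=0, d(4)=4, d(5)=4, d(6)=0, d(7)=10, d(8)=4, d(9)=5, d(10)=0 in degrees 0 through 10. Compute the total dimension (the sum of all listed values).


Total dimension = d(0) + d(1) + ... + d(10)
= 1 + 2 + 2 + 0 + 4 + 4 + 0 + 10 + 4 + 5 + 0
= 32

32


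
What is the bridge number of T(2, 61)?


The bridge number of T(p,q) is min(p,q).
min(2, 61) = 2

2


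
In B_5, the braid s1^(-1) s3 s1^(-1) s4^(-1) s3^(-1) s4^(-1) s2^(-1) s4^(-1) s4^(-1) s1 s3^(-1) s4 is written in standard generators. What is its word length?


The word length counts the number of generators (including inverses).
Listing each generator: s1^(-1), s3, s1^(-1), s4^(-1), s3^(-1), s4^(-1), s2^(-1), s4^(-1), s4^(-1), s1, s3^(-1), s4
There are 12 generators in this braid word.

12


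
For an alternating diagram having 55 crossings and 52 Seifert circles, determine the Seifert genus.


For alternating knots, g = (c - s + 1)/2.
= (55 - 52 + 1)/2
= 4/2 = 2

2


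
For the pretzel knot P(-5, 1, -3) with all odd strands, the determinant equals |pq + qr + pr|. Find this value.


Step 1: Compute pq + qr + pr.
pq = (-5)*1 = -5
qr = 1*(-3) = -3
pr = (-5)*(-3) = 15
pq + qr + pr = -5 + (-3) + 15 = 7
Step 2: Take absolute value.
det(P(-5,1,-3)) = |7| = 7

7


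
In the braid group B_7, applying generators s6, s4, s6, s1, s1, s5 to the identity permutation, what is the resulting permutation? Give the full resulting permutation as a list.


Starting with identity [1, 2, 3, 4, 5, 6, 7].
Apply generators in sequence:
  After s6: [1, 2, 3, 4, 5, 7, 6]
  After s4: [1, 2, 3, 5, 4, 7, 6]
  After s6: [1, 2, 3, 5, 4, 6, 7]
  After s1: [2, 1, 3, 5, 4, 6, 7]
  After s1: [1, 2, 3, 5, 4, 6, 7]
  After s5: [1, 2, 3, 5, 6, 4, 7]
Final permutation: [1, 2, 3, 5, 6, 4, 7]

[1, 2, 3, 5, 6, 4, 7]


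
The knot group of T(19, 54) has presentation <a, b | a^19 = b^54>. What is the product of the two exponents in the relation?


The relation is a^19 = b^54.
Product of exponents = 19 * 54
= 1026

1026


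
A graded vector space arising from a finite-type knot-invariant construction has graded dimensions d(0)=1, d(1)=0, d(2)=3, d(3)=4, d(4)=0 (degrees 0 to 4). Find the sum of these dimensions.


Total dimension = d(0) + d(1) + ... + d(4)
= 1 + 0 + 3 + 4 + 0
= 8

8


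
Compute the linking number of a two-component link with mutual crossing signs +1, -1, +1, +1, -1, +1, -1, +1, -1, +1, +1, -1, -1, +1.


Step 1: Count positive crossings: 8
Step 2: Count negative crossings: 6
Step 3: Sum of signs = 8 - 6 = 2
Step 4: Linking number = sum/2 = 2/2 = 1

1


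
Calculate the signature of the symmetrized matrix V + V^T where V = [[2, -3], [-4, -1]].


Step 1: V + V^T = [[4, -7], [-7, -2]]
Step 2: trace = 2, det = -57
Step 3: Discriminant = 2^2 - 4*(-57) = 232
Step 4: Eigenvalues: 8.61577, -6.61577
Step 5: Signature = (# positive eigenvalues) - (# negative eigenvalues) = 0

0


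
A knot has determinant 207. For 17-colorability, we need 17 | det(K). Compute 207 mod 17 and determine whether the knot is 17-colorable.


Step 1: A knot is p-colorable if and only if p divides its determinant.
Step 2: Compute 207 mod 17.
207 = 12 * 17 + 3
Step 3: 207 mod 17 = 3
Step 4: The knot is 17-colorable: no

3


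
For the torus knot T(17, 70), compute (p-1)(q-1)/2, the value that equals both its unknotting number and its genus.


For a torus knot T(p,q), both the unknotting number and genus equal (p-1)(q-1)/2.
= (17-1)(70-1)/2
= 16*69/2
= 1104/2 = 552

552


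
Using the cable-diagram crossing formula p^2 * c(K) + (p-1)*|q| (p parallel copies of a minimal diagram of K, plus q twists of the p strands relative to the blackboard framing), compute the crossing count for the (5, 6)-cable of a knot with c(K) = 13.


Step 1: Each of the c(K) crossings of the companion diagram becomes p*p = p^2 crossings among the p parallel strands, and each of the |q| twists s_1 s_2 ... s_(p-1) adds (p-1) crossings.
  Crossings = p^2 * c(K) + (p-1)*|q|
Step 2: = 5^2 * 13 + (5-1)*6
Step 3: = 25*13 + 4*6
Step 4: = 325 + 24 = 349

349


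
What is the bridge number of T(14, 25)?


The bridge number of T(p,q) is min(p,q).
min(14, 25) = 14

14


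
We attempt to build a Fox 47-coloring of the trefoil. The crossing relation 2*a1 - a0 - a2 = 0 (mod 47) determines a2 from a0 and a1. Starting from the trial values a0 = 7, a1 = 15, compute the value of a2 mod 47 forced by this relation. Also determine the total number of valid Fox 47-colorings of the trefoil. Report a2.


Step 1: Apply the given crossing relation 2*a1 - a0 - a2 = 0 (mod 47).
  a2 = 2*a1 - a0 mod 47
  a2 = 2*15 - 7 mod 47
  a2 = 30 - 7 mod 47
  a2 = 23 mod 47 = 23
Step 2: The trefoil has determinant 3.
  Number of Fox p-colorings (p prime) is p^2 if p = 3, else p.
  Since 47 does not divide 3, only trivial (constant) colorings exist.
  (So the trial a0 = 7, a1 = 15 with a0 != a1 does NOT extend to a valid coloring of the whole trefoil: the other two crossing relations require 3*(a1 - a0) = 0 (mod 47), which fails.)
  Total colorings = 47
Step 3: a2 = 23, total Fox 47-colorings = 47

23


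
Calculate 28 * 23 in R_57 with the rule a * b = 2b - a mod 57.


28 * 23 = 2*23 - 28 mod 57
= 46 - 28 mod 57
= 18 mod 57 = 18

18


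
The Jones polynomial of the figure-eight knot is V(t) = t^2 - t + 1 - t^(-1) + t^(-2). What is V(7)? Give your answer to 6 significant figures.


Substituting t = 7 into V(t) = t^2 - t + 1 - t^(-1) + t^(-2):
  (+)t^(2) = 49
  (-)t^(1) = -7
  (+)t^(0) = 1
  (-)t^(-1) = -0.142857
  (+)t^(-2) = 0.0204082
Sum = (49) + (-7) + (1) + (-0.142857) + (0.0204082)
= 42.87755102
Rounded to 6 significant figures: 42.8776

42.8776


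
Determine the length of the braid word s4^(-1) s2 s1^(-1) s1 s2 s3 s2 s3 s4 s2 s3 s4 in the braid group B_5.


The word length counts the number of generators (including inverses).
Listing each generator: s4^(-1), s2, s1^(-1), s1, s2, s3, s2, s3, s4, s2, s3, s4
There are 12 generators in this braid word.

12


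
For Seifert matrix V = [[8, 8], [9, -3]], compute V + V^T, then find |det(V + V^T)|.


Step 1: Form V + V^T where V = [[8, 8], [9, -3]]
  V^T = [[8, 9], [8, -3]]
  V + V^T = [[16, 17], [17, -6]]
Step 2: det(V + V^T) = 16*(-6) - 17*17
  = -96 - 289 = -385
Step 3: Knot determinant = |det(V + V^T)| = |-385| = 385

385


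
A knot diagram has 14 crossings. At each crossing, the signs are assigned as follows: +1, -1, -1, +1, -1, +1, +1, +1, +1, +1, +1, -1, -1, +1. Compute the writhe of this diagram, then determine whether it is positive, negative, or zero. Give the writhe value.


Step 1: Count positive crossings (+1).
Positive crossings: 9
Step 2: Count negative crossings (-1).
Negative crossings: 5
Step 3: Writhe = (positive) - (negative)
w = 9 - 5 = 4
Step 4: |w| = 4, and w is positive

4


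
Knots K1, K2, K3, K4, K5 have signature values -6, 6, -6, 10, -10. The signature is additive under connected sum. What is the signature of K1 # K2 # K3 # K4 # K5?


The signature is additive under connected sum.
signature(K1 # K2 # K3 # K4 # K5) = (-6) + (6) + (-6) + (10) + (-10)
= -6

-6


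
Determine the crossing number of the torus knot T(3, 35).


For a torus knot T(p, q) with gcd(p,q)=1,
the crossing number is min(p*(q-1), q*(p-1)).
p*(q-1) = 3*34 = 102
q*(p-1) = 35*2 = 70
min(102, 70) = 70

70


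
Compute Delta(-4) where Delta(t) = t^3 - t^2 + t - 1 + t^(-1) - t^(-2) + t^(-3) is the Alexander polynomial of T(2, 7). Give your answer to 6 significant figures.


Substituting t = -4 into Delta(t) = t^3 - t^2 + t - 1 + t^(-1) - t^(-2) + t^(-3):
Term values: (-64) + (-16) + (-4) + (-1) + (-0.25) + (-0.0625) + (-0.015625)
Sum = -85.328125
Rounded to 6 significant figures: -85.3281

-85.3281


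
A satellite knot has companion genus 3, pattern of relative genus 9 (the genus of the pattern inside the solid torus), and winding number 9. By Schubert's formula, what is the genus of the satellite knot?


Schubert: g(satellite) = g_rel(pattern) + |winding| * g(companion),
where g_rel(pattern) is the genus of the pattern relative to the solid torus.
= 9 + 9 * 3
= 9 + 27 = 36

36


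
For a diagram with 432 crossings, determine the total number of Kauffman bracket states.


Each crossing contributes 2 choices (A-smoothing or B-smoothing).
Total states = 2^432 = 11090678776483259438313656736572334813745748301503266300681918322458485231222502492159897624416558312389564843845614287315896631296

11090678776483259438313656736572334813745748301503266300681918322458485231222502492159897624416558312389564843845614287315896631296


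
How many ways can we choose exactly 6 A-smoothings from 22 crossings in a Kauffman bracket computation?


We choose which 6 of 22 crossings get A-smoothings.
C(22, 6) = 22! / (6! * 16!)
= 74613

74613


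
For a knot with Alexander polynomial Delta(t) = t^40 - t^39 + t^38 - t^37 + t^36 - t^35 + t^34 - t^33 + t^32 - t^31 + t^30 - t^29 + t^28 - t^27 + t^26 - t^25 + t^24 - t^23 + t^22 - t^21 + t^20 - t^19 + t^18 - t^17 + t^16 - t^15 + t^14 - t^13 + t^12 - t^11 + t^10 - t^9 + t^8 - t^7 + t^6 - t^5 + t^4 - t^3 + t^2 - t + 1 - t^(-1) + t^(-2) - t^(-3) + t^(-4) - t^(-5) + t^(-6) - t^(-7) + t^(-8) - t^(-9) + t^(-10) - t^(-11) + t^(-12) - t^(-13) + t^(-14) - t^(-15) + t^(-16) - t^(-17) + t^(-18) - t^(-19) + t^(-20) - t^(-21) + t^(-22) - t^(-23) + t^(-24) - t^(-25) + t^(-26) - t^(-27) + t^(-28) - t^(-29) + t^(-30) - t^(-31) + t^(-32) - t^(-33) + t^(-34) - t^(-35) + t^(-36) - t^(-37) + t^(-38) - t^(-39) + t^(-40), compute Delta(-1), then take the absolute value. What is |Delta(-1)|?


Step 1: The polynomial has 81 terms with alternating signs, exponents from 40 down to -40.
Step 2: Substitute t = -1. The i-th term has coefficient (-1)^i and exponent (m-i),
  so its value is (-1)^i * (-1)^(m-i) = (-1)^m = 1 for every i.
Step 3: All 81 terms equal 1, so Delta(-1) = 81 * (1) = 81
Step 4: |Delta(-1)| = 81

81


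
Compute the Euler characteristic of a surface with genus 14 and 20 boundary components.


chi = 2 - 2g - b
= 2 - 2*14 - 20
= 2 - 28 - 20 = -46

-46


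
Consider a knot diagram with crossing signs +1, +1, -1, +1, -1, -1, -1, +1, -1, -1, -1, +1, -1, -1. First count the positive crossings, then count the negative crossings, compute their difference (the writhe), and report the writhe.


Step 1: Count positive crossings (+1).
Positive crossings: 5
Step 2: Count negative crossings (-1).
Negative crossings: 9
Step 3: Writhe = (positive) - (negative)
w = 5 - 9 = -4
Step 4: |w| = 4, and w is negative

-4


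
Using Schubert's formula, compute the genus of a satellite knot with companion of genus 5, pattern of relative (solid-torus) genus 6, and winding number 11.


Schubert: g(satellite) = g_rel(pattern) + |winding| * g(companion),
where g_rel(pattern) is the genus of the pattern relative to the solid torus.
= 6 + 11 * 5
= 6 + 55 = 61

61


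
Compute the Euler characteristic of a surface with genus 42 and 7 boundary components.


chi = 2 - 2g - b
= 2 - 2*42 - 7
= 2 - 84 - 7 = -89

-89


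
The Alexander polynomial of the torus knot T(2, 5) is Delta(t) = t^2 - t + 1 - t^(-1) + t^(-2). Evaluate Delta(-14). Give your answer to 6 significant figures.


Substituting t = -14 into Delta(t) = t^2 - t + 1 - t^(-1) + t^(-2):
Term values: (196) + (14) + (1) + (0.0714286) + (0.00510204)
Sum = 211.0765306
Rounded to 6 significant figures: 211.077

211.077


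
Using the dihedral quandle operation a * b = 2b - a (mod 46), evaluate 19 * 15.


19 * 15 = 2*15 - 19 mod 46
= 30 - 19 mod 46
= 11 mod 46 = 11

11


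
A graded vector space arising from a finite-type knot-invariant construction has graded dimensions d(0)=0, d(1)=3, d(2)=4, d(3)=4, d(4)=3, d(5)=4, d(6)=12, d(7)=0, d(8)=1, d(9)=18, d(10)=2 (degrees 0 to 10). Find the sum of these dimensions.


Total dimension = d(0) + d(1) + ... + d(10)
= 0 + 3 + 4 + 4 + 3 + 4 + 12 + 0 + 1 + 18 + 2
= 51

51


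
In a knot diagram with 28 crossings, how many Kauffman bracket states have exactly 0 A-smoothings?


We choose which 0 of 28 crossings get A-smoothings.
C(28, 0) = 28! / (0! * 28!)
= 1

1


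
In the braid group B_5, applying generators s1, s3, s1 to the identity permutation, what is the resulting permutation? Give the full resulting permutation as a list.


Starting with identity [1, 2, 3, 4, 5].
Apply generators in sequence:
  After s1: [2, 1, 3, 4, 5]
  After s3: [2, 1, 4, 3, 5]
  After s1: [1, 2, 4, 3, 5]
Final permutation: [1, 2, 4, 3, 5]

[1, 2, 4, 3, 5]


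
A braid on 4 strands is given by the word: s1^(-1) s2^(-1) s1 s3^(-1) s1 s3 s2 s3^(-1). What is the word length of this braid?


The word length counts the number of generators (including inverses).
Listing each generator: s1^(-1), s2^(-1), s1, s3^(-1), s1, s3, s2, s3^(-1)
There are 8 generators in this braid word.

8


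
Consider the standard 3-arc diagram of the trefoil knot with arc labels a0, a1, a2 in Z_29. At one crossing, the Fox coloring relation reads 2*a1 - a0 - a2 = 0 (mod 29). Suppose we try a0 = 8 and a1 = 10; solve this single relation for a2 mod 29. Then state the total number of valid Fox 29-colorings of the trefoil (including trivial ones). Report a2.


Step 1: Apply the given crossing relation 2*a1 - a0 - a2 = 0 (mod 29).
  a2 = 2*a1 - a0 mod 29
  a2 = 2*10 - 8 mod 29
  a2 = 20 - 8 mod 29
  a2 = 12 mod 29 = 12
Step 2: The trefoil has determinant 3.
  Number of Fox p-colorings (p prime) is p^2 if p = 3, else p.
  Since 29 does not divide 3, only trivial (constant) colorings exist.
  (So the trial a0 = 8, a1 = 10 with a0 != a1 does NOT extend to a valid coloring of the whole trefoil: the other two crossing relations require 3*(a1 - a0) = 0 (mod 29), which fails.)
  Total colorings = 29
Step 3: a2 = 12, total Fox 29-colorings = 29

12


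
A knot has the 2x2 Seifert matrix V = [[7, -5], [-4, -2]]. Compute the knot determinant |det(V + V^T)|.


Step 1: Form V + V^T where V = [[7, -5], [-4, -2]]
  V^T = [[7, -4], [-5, -2]]
  V + V^T = [[14, -9], [-9, -4]]
Step 2: det(V + V^T) = 14*(-4) - (-9)*(-9)
  = -56 - 81 = -137
Step 3: Knot determinant = |det(V + V^T)| = |-137| = 137

137


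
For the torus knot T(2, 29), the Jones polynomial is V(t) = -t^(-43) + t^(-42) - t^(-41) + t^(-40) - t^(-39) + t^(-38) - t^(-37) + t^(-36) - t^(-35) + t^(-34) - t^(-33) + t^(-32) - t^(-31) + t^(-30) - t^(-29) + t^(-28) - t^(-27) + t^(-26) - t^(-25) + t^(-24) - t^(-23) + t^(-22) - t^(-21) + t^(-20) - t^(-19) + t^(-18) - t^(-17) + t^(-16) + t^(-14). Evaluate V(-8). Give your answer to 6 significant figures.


Substituting t = -8 into V(t) = -t^(-43) + t^(-42) - t^(-41) + t^(-40) - t^(-39) + t^(-38) - t^(-37) + t^(-36) - t^(-35) + t^(-34) - t^(-33) + t^(-32) - t^(-31) + t^(-30) - t^(-29) + t^(-28) - t^(-27) + t^(-26) - t^(-25) + t^(-24) - t^(-23) + t^(-22) - t^(-21) + t^(-20) - t^(-19) + t^(-18) - t^(-17) + t^(-16) + t^(-14):
  (-)t^(-43) = 1.46937e-39
  (+)t^(-42) = 1.17549e-38
  (-)t^(-41) = 9.40395e-38
  (+)t^(-40) = 7.52316e-37
  (-)t^(-39) = 6.01853e-36
  (+)t^(-38) = 4.81482e-35
  (-)t^(-37) = 3.85186e-34
  (+)t^(-36) = 3.08149e-33
  (-)t^(-35) = 2.46519e-32
  (+)t^(-34) = 1.97215e-31
  (-)t^(-33) = 1.57772e-30
  (+)t^(-32) = 1.26218e-29
  (-)t^(-31) = 1.00974e-28
  (+)t^(-30) = 8.07794e-28
  (-)t^(-29) = 6.46235e-27
  (+)t^(-28) = 5.16988e-26
  (-)t^(-27) = 4.1359e-25
  (+)t^(-26) = 3.30872e-24
  (-)t^(-25) = 2.64698e-23
  (+)t^(-24) = 2.11758e-22
  (-)t^(-23) = 1.69407e-21
  (+)t^(-22) = 1.35525e-20
  (-)t^(-21) = 1.0842e-19
  (+)t^(-20) = 8.67362e-19
  (-)t^(-19) = 6.93889e-18
  (+)t^(-18) = 5.55112e-17
  (-)t^(-17) = 4.44089e-16
  (+)t^(-16) = 3.55271e-15
  (+)t^(-14) = 2.27374e-13
Sum = (1.46937e-39) + (1.17549e-38) + (9.40395e-38) + (7.52316e-37) + (6.01853e-36) + (4.81482e-35) + (3.85186e-34) + (3.08149e-33) + (2.46519e-32) + (1.97215e-31) + (1.57772e-30) + (1.26218e-29) + (1.00974e-28) + (8.07794e-28) + (6.46235e-27) + (5.16988e-26) + (4.1359e-25) + (3.30872e-24) + (2.64698e-23) + (2.11758e-22) + (1.69407e-21) + (1.35525e-20) + (1.0842e-19) + (8.67362e-19) + (6.93889e-18) + (5.55112e-17) + (4.44089e-16) + (3.55271e-15) + (2.27374e-13)
= 2.314339196e-13
Rounded to 6 significant figures: 2.31434e-13

2.31434e-13


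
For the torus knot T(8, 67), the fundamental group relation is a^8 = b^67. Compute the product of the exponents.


The relation is a^8 = b^67.
Product of exponents = 8 * 67
= 536

536


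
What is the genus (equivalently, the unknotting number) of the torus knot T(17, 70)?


For a torus knot T(p,q), both the unknotting number and genus equal (p-1)(q-1)/2.
= (17-1)(70-1)/2
= 16*69/2
= 1104/2 = 552

552


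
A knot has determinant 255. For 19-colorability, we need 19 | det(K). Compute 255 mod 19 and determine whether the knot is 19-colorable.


Step 1: A knot is p-colorable if and only if p divides its determinant.
Step 2: Compute 255 mod 19.
255 = 13 * 19 + 8
Step 3: 255 mod 19 = 8
Step 4: The knot is 19-colorable: no

8


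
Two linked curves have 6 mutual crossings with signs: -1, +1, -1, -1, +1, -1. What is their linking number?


Step 1: Count positive crossings: 2
Step 2: Count negative crossings: 4
Step 3: Sum of signs = 2 - 4 = -2
Step 4: Linking number = sum/2 = -2/2 = -1

-1


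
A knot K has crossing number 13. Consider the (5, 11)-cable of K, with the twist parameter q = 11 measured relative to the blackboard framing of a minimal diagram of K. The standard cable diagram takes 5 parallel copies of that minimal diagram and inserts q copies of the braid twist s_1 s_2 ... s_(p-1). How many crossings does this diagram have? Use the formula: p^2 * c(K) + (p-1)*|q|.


Step 1: Each of the c(K) crossings of the companion diagram becomes p*p = p^2 crossings among the p parallel strands, and each of the |q| twists s_1 s_2 ... s_(p-1) adds (p-1) crossings.
  Crossings = p^2 * c(K) + (p-1)*|q|
Step 2: = 5^2 * 13 + (5-1)*11
Step 3: = 25*13 + 4*11
Step 4: = 325 + 44 = 369

369


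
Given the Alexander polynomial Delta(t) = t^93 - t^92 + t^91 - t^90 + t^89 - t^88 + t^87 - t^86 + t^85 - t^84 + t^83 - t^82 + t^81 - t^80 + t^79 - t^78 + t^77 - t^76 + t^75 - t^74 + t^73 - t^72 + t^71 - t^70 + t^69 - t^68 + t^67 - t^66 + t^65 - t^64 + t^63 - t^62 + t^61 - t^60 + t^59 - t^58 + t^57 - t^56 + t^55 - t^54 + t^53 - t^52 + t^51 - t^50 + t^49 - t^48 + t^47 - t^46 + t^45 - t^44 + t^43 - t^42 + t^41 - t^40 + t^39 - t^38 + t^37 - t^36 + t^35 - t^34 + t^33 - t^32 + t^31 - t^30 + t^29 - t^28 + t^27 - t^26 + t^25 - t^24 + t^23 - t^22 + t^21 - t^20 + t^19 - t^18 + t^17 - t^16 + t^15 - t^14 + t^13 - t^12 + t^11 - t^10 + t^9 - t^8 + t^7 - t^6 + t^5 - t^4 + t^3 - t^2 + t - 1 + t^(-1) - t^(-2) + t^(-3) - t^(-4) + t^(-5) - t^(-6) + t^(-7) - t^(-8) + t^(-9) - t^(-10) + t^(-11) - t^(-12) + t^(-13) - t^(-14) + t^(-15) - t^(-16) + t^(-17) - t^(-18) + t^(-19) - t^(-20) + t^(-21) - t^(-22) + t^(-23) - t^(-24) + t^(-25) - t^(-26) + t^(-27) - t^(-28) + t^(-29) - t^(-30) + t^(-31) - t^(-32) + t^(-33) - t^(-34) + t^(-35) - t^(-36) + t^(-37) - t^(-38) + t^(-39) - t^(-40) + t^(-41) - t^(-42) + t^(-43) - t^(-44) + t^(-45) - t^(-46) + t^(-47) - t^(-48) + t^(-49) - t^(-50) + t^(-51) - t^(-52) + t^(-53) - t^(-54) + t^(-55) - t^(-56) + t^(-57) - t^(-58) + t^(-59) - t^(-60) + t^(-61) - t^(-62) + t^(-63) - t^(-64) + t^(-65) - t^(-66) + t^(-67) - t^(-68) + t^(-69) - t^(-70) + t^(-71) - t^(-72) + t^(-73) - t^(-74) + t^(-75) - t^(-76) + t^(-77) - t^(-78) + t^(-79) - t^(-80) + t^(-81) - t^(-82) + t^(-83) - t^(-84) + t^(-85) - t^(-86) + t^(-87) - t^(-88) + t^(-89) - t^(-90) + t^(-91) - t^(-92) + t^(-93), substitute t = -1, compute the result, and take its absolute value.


Step 1: The polynomial has 187 terms with alternating signs, exponents from 93 down to -93.
Step 2: Substitute t = -1. The i-th term has coefficient (-1)^i and exponent (m-i),
  so its value is (-1)^i * (-1)^(m-i) = (-1)^m = -1 for every i.
Step 3: All 187 terms equal -1, so Delta(-1) = 187 * (-1) = -187
Step 4: |Delta(-1)| = 187

187


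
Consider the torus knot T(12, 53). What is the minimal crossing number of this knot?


For a torus knot T(p, q) with gcd(p,q)=1,
the crossing number is min(p*(q-1), q*(p-1)).
p*(q-1) = 12*52 = 624
q*(p-1) = 53*11 = 583
min(624, 583) = 583

583


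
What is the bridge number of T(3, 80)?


The bridge number of T(p,q) is min(p,q).
min(3, 80) = 3

3


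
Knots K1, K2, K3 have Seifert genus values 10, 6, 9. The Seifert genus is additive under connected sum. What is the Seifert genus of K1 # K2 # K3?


The Seifert genus is additive under connected sum.
Seifert genus(K1 # K2 # K3) = (10) + (6) + (9)
= 25

25


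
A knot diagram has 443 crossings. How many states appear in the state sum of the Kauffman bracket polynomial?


Each crossing contributes 2 choices (A-smoothing or B-smoothing).
Total states = 2^443 = 22713710134237715329666368996500141698551292521478689383796568724394977753543685103943470334805111423773828800195818060422956300894208

22713710134237715329666368996500141698551292521478689383796568724394977753543685103943470334805111423773828800195818060422956300894208


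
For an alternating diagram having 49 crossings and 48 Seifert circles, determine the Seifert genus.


For alternating knots, g = (c - s + 1)/2.
= (49 - 48 + 1)/2
= 2/2 = 1

1


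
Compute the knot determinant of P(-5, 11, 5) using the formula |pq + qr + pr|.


Step 1: Compute pq + qr + pr.
pq = (-5)*11 = -55
qr = 11*5 = 55
pr = (-5)*5 = -25
pq + qr + pr = -55 + 55 + (-25) = -25
Step 2: Take absolute value.
det(P(-5,11,5)) = |-25| = 25

25


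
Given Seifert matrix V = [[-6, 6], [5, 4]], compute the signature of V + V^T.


Step 1: V + V^T = [[-12, 11], [11, 8]]
Step 2: trace = -4, det = -217
Step 3: Discriminant = (-4)^2 - 4*(-217) = 884
Step 4: Eigenvalues: 12.8661, -16.8661
Step 5: Signature = (# positive eigenvalues) - (# negative eigenvalues) = 0

0


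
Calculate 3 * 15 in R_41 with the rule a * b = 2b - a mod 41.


3 * 15 = 2*15 - 3 mod 41
= 30 - 3 mod 41
= 27 mod 41 = 27

27


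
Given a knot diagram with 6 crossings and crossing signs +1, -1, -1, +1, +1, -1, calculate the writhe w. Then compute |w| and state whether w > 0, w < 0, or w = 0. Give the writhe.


Step 1: Count positive crossings (+1).
Positive crossings: 3
Step 2: Count negative crossings (-1).
Negative crossings: 3
Step 3: Writhe = (positive) - (negative)
w = 3 - 3 = 0
Step 4: |w| = 0, and w is zero

0


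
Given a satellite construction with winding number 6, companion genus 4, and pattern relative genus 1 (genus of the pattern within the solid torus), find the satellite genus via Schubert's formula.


Schubert: g(satellite) = g_rel(pattern) + |winding| * g(companion),
where g_rel(pattern) is the genus of the pattern relative to the solid torus.
= 1 + 6 * 4
= 1 + 24 = 25

25


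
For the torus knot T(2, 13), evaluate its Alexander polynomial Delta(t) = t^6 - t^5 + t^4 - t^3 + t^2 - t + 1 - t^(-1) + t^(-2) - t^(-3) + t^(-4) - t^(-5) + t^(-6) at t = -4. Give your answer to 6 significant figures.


Substituting t = -4 into Delta(t) = t^6 - t^5 + t^4 - t^3 + t^2 - t + 1 - t^(-1) + t^(-2) - t^(-3) + t^(-4) - t^(-5) + t^(-6):
Term values: (4096) + (1024) + (256) + (64) + (16) + (4) + (1) + (0.25) + (0.0625) + (0.015625) + (0.00390625) + (0.000976562) + (0.000244141)
Sum = 5461.333252
Rounded to 6 significant figures: 5461.33

5461.33


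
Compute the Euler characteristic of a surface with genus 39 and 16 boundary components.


chi = 2 - 2g - b
= 2 - 2*39 - 16
= 2 - 78 - 16 = -92

-92


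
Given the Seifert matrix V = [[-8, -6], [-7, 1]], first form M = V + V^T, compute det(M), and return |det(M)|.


Step 1: Form V + V^T where V = [[-8, -6], [-7, 1]]
  V^T = [[-8, -7], [-6, 1]]
  V + V^T = [[-16, -13], [-13, 2]]
Step 2: det(V + V^T) = (-16)*2 - (-13)*(-13)
  = -32 - 169 = -201
Step 3: Knot determinant = |det(V + V^T)| = |-201| = 201

201


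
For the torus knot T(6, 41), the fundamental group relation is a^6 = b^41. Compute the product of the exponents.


The relation is a^6 = b^41.
Product of exponents = 6 * 41
= 246

246


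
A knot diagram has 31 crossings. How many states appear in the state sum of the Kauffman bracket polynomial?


Each crossing contributes 2 choices (A-smoothing or B-smoothing).
Total states = 2^31 = 2147483648

2147483648


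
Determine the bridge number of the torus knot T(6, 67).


The bridge number of T(p,q) is min(p,q).
min(6, 67) = 6

6


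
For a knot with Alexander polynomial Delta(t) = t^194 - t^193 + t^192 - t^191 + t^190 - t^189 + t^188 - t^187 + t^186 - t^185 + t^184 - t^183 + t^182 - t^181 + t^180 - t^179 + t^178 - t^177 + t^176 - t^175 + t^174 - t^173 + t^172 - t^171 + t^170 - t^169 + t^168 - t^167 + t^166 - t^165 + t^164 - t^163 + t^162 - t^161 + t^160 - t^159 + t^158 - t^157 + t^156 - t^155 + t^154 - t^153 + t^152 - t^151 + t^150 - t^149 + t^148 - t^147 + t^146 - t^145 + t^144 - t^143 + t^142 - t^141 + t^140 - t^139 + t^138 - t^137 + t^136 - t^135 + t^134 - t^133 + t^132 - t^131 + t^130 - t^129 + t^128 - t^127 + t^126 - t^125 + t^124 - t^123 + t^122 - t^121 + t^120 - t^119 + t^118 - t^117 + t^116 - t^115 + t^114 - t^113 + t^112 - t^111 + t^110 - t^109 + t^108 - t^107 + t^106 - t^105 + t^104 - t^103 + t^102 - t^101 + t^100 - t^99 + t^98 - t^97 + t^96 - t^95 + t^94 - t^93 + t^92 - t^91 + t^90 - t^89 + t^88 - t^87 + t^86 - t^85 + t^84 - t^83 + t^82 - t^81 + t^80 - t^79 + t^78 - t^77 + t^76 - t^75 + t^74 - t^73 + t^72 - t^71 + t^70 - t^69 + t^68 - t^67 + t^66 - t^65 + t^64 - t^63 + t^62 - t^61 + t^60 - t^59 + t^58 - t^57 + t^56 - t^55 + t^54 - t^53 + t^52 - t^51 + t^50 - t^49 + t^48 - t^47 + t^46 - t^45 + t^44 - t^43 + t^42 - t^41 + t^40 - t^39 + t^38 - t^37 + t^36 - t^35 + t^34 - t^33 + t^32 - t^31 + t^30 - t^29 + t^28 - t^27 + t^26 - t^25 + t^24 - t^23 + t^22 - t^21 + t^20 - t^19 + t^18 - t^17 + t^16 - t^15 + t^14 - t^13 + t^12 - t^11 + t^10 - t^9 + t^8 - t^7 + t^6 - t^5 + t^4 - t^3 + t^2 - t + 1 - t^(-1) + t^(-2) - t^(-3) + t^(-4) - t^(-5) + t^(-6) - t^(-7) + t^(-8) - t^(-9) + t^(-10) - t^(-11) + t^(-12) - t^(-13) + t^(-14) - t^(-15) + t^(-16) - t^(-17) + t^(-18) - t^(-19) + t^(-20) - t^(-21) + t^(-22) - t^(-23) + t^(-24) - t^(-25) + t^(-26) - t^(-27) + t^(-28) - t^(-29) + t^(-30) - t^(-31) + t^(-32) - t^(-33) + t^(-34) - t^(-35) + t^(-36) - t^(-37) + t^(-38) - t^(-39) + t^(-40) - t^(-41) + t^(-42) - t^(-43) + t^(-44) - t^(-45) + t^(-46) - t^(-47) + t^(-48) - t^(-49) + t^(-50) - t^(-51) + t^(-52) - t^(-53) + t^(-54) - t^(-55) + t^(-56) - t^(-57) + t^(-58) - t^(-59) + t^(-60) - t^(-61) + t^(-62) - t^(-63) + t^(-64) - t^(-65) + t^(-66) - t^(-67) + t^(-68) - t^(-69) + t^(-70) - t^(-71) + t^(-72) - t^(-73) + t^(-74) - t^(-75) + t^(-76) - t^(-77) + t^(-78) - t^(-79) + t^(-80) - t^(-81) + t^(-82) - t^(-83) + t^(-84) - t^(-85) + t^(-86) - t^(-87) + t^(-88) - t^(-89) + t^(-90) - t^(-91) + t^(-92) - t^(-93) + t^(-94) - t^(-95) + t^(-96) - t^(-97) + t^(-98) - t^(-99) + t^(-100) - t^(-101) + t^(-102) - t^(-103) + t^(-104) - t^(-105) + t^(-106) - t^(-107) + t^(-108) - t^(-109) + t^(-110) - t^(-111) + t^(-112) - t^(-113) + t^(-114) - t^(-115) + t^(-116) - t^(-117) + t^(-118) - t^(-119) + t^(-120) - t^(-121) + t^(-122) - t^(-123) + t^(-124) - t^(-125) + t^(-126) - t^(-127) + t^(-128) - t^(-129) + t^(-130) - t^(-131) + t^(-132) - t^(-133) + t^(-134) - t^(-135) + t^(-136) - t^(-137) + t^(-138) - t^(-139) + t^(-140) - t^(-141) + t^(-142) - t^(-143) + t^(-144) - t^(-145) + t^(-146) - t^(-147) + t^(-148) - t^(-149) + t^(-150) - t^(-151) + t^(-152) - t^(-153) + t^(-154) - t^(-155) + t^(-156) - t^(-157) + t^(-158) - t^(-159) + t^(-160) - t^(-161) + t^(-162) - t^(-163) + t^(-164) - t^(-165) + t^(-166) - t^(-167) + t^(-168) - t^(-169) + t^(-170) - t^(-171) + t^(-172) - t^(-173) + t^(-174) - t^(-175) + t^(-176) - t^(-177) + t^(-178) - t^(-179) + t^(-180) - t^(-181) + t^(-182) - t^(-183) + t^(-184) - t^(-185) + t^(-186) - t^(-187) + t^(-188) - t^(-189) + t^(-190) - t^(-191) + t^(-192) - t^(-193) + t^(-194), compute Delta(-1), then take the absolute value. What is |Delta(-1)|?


Step 1: The polynomial has 389 terms with alternating signs, exponents from 194 down to -194.
Step 2: Substitute t = -1. The i-th term has coefficient (-1)^i and exponent (m-i),
  so its value is (-1)^i * (-1)^(m-i) = (-1)^m = 1 for every i.
Step 3: All 389 terms equal 1, so Delta(-1) = 389 * (1) = 389
Step 4: |Delta(-1)| = 389

389


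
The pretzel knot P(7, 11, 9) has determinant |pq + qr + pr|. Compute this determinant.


Step 1: Compute pq + qr + pr.
pq = 7*11 = 77
qr = 11*9 = 99
pr = 7*9 = 63
pq + qr + pr = 77 + 99 + 63 = 239
Step 2: Take absolute value.
det(P(7,11,9)) = |239| = 239

239


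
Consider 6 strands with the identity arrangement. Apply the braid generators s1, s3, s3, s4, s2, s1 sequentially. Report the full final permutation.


Starting with identity [1, 2, 3, 4, 5, 6].
Apply generators in sequence:
  After s1: [2, 1, 3, 4, 5, 6]
  After s3: [2, 1, 4, 3, 5, 6]
  After s3: [2, 1, 3, 4, 5, 6]
  After s4: [2, 1, 3, 5, 4, 6]
  After s2: [2, 3, 1, 5, 4, 6]
  After s1: [3, 2, 1, 5, 4, 6]
Final permutation: [3, 2, 1, 5, 4, 6]

[3, 2, 1, 5, 4, 6]


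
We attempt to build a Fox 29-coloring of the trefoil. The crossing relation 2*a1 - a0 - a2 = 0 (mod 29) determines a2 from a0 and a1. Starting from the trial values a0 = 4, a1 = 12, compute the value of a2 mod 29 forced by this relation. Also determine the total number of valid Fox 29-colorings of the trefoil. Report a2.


Step 1: Apply the given crossing relation 2*a1 - a0 - a2 = 0 (mod 29).
  a2 = 2*a1 - a0 mod 29
  a2 = 2*12 - 4 mod 29
  a2 = 24 - 4 mod 29
  a2 = 20 mod 29 = 20
Step 2: The trefoil has determinant 3.
  Number of Fox p-colorings (p prime) is p^2 if p = 3, else p.
  Since 29 does not divide 3, only trivial (constant) colorings exist.
  (So the trial a0 = 4, a1 = 12 with a0 != a1 does NOT extend to a valid coloring of the whole trefoil: the other two crossing relations require 3*(a1 - a0) = 0 (mod 29), which fails.)
  Total colorings = 29
Step 3: a2 = 20, total Fox 29-colorings = 29

20
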